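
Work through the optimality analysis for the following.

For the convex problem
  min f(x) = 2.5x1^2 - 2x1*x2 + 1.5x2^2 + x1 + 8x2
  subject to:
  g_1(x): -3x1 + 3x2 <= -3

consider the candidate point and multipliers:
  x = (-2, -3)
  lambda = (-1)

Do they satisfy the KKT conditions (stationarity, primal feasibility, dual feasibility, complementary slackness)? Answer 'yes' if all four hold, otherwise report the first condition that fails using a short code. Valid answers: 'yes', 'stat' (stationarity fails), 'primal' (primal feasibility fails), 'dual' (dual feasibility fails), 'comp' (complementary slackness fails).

Gradient of f: grad f(x) = Q x + c = (-3, 3)
Constraint values g_i(x) = a_i^T x - b_i:
  g_1((-2, -3)) = 0
Stationarity residual: grad f(x) + sum_i lambda_i a_i = (0, 0)
  -> stationarity OK
Primal feasibility (all g_i <= 0): OK
Dual feasibility (all lambda_i >= 0): FAILS
Complementary slackness (lambda_i * g_i(x) = 0 for all i): OK

Verdict: the first failing condition is dual_feasibility -> dual.

dual


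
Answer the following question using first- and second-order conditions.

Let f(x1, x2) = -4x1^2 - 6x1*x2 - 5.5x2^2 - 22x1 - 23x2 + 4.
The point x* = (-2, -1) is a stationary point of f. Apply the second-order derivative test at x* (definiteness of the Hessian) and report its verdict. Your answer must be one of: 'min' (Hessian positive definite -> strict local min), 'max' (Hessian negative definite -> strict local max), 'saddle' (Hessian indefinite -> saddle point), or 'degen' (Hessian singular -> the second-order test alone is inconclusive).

Compute the Hessian H = grad^2 f:
  H = [[-8, -6], [-6, -11]]
Verify stationarity: grad f(x*) = H x* + g = (0, 0).
Eigenvalues of H: -15.6847, -3.3153.
Both eigenvalues < 0, so H is negative definite -> x* is a strict local max.

max


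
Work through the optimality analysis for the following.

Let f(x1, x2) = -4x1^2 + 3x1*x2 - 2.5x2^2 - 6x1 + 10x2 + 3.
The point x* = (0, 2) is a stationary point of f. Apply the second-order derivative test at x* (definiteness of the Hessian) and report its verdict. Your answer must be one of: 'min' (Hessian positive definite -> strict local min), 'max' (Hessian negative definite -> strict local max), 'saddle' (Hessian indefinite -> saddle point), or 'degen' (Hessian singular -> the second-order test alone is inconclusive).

Compute the Hessian H = grad^2 f:
  H = [[-8, 3], [3, -5]]
Verify stationarity: grad f(x*) = H x* + g = (0, 0).
Eigenvalues of H: -9.8541, -3.1459.
Both eigenvalues < 0, so H is negative definite -> x* is a strict local max.

max


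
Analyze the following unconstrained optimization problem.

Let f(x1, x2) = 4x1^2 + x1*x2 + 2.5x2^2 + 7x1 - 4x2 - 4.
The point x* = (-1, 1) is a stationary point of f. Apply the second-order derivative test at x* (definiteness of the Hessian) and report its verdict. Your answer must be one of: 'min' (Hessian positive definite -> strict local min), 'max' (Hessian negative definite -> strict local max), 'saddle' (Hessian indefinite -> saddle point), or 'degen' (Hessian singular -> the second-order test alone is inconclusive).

Compute the Hessian H = grad^2 f:
  H = [[8, 1], [1, 5]]
Verify stationarity: grad f(x*) = H x* + g = (0, 0).
Eigenvalues of H: 4.6972, 8.3028.
Both eigenvalues > 0, so H is positive definite -> x* is a strict local min.

min


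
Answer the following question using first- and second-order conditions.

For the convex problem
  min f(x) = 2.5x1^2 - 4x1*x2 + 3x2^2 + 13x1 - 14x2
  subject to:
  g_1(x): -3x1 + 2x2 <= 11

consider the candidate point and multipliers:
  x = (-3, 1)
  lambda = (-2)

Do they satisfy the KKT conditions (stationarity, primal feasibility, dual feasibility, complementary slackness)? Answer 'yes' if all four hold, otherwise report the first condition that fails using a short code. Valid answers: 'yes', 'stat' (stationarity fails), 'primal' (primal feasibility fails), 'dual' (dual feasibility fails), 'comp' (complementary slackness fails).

Gradient of f: grad f(x) = Q x + c = (-6, 4)
Constraint values g_i(x) = a_i^T x - b_i:
  g_1((-3, 1)) = 0
Stationarity residual: grad f(x) + sum_i lambda_i a_i = (0, 0)
  -> stationarity OK
Primal feasibility (all g_i <= 0): OK
Dual feasibility (all lambda_i >= 0): FAILS
Complementary slackness (lambda_i * g_i(x) = 0 for all i): OK

Verdict: the first failing condition is dual_feasibility -> dual.

dual


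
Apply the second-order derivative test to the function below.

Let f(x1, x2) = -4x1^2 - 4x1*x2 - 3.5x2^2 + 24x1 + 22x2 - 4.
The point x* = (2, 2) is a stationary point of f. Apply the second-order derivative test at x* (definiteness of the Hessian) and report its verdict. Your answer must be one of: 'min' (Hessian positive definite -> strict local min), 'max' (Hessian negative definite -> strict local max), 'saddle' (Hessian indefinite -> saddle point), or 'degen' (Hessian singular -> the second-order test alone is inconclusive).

Compute the Hessian H = grad^2 f:
  H = [[-8, -4], [-4, -7]]
Verify stationarity: grad f(x*) = H x* + g = (0, 0).
Eigenvalues of H: -11.5311, -3.4689.
Both eigenvalues < 0, so H is negative definite -> x* is a strict local max.

max


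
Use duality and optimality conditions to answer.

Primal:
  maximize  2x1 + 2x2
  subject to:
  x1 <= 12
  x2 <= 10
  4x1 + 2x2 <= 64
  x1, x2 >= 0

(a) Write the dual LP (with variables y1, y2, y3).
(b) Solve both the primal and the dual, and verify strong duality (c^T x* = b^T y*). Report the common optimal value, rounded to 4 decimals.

The standard primal-dual pair for 'max c^T x s.t. A x <= b, x >= 0' is:
  Dual:  min b^T y  s.t.  A^T y >= c,  y >= 0.

So the dual LP is:
  minimize  12y1 + 10y2 + 64y3
  subject to:
    y1 + 4y3 >= 2
    y2 + 2y3 >= 2
    y1, y2, y3 >= 0

Solving the primal: x* = (11, 10).
  primal value c^T x* = 42.
Solving the dual: y* = (0, 1, 0.5).
  dual value b^T y* = 42.
Strong duality: c^T x* = b^T y*. Confirmed.

42


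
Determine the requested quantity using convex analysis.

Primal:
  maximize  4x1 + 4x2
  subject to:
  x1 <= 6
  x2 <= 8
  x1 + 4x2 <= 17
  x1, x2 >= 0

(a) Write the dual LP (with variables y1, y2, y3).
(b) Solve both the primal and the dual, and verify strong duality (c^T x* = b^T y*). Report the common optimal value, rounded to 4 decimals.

The standard primal-dual pair for 'max c^T x s.t. A x <= b, x >= 0' is:
  Dual:  min b^T y  s.t.  A^T y >= c,  y >= 0.

So the dual LP is:
  minimize  6y1 + 8y2 + 17y3
  subject to:
    y1 + y3 >= 4
    y2 + 4y3 >= 4
    y1, y2, y3 >= 0

Solving the primal: x* = (6, 2.75).
  primal value c^T x* = 35.
Solving the dual: y* = (3, 0, 1).
  dual value b^T y* = 35.
Strong duality: c^T x* = b^T y*. Confirmed.

35


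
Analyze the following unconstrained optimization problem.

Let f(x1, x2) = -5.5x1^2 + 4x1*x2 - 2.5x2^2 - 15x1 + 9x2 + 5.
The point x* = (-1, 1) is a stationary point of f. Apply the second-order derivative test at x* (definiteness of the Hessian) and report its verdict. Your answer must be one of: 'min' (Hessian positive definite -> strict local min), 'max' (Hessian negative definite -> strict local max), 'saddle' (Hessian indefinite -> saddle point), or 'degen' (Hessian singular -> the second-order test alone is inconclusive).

Compute the Hessian H = grad^2 f:
  H = [[-11, 4], [4, -5]]
Verify stationarity: grad f(x*) = H x* + g = (0, 0).
Eigenvalues of H: -13, -3.
Both eigenvalues < 0, so H is negative definite -> x* is a strict local max.

max


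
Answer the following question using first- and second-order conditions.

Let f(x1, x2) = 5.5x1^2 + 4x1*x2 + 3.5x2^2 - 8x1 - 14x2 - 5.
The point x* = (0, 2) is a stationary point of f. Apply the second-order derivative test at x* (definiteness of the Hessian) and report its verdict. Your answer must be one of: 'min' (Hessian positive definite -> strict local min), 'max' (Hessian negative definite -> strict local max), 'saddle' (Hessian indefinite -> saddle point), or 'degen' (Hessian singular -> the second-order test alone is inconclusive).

Compute the Hessian H = grad^2 f:
  H = [[11, 4], [4, 7]]
Verify stationarity: grad f(x*) = H x* + g = (0, 0).
Eigenvalues of H: 4.5279, 13.4721.
Both eigenvalues > 0, so H is positive definite -> x* is a strict local min.

min


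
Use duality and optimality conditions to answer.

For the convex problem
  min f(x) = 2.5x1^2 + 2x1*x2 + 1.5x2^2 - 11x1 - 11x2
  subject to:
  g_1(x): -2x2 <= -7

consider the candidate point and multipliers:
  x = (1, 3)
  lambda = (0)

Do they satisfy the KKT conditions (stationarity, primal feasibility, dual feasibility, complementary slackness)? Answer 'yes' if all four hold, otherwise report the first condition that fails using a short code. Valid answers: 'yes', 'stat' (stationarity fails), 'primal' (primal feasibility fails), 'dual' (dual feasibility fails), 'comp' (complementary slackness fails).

Gradient of f: grad f(x) = Q x + c = (0, 0)
Constraint values g_i(x) = a_i^T x - b_i:
  g_1((1, 3)) = 1
Stationarity residual: grad f(x) + sum_i lambda_i a_i = (0, 0)
  -> stationarity OK
Primal feasibility (all g_i <= 0): FAILS
Dual feasibility (all lambda_i >= 0): OK
Complementary slackness (lambda_i * g_i(x) = 0 for all i): OK

Verdict: the first failing condition is primal_feasibility -> primal.

primal


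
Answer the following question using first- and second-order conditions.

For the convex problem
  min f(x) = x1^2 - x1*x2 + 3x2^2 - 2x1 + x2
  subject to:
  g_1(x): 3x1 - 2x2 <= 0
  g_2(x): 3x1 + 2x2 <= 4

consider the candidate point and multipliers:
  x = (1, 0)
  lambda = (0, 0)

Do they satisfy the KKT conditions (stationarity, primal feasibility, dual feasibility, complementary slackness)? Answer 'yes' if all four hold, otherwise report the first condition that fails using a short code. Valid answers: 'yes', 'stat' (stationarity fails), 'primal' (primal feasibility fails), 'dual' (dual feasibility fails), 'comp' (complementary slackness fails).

Gradient of f: grad f(x) = Q x + c = (0, 0)
Constraint values g_i(x) = a_i^T x - b_i:
  g_1((1, 0)) = 3
  g_2((1, 0)) = -1
Stationarity residual: grad f(x) + sum_i lambda_i a_i = (0, 0)
  -> stationarity OK
Primal feasibility (all g_i <= 0): FAILS
Dual feasibility (all lambda_i >= 0): OK
Complementary slackness (lambda_i * g_i(x) = 0 for all i): OK

Verdict: the first failing condition is primal_feasibility -> primal.

primal


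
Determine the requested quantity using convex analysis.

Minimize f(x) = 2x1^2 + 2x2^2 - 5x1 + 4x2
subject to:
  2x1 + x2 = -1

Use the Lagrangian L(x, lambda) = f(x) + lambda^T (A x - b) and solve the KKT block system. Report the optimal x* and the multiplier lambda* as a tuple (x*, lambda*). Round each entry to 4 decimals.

Form the Lagrangian:
  L(x, lambda) = (1/2) x^T Q x + c^T x + lambda^T (A x - b)
Stationarity (grad_x L = 0): Q x + c + A^T lambda = 0.
Primal feasibility: A x = b.

This gives the KKT block system:
  [ Q   A^T ] [ x     ]   [-c ]
  [ A    0  ] [ lambda ] = [ b ]

Solving the linear system:
  x*      = (0.25, -1.5)
  lambda* = (2)
  f(x*)   = -2.625

x* = (0.25, -1.5), lambda* = (2)


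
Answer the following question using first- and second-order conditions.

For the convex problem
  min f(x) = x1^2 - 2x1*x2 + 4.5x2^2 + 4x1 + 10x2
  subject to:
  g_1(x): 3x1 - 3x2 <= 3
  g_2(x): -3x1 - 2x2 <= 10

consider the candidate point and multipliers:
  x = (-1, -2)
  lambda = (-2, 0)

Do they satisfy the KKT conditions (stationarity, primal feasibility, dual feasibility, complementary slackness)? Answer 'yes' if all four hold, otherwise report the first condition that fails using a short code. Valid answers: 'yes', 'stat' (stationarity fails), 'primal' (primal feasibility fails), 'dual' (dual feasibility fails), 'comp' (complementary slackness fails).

Gradient of f: grad f(x) = Q x + c = (6, -6)
Constraint values g_i(x) = a_i^T x - b_i:
  g_1((-1, -2)) = 0
  g_2((-1, -2)) = -3
Stationarity residual: grad f(x) + sum_i lambda_i a_i = (0, 0)
  -> stationarity OK
Primal feasibility (all g_i <= 0): OK
Dual feasibility (all lambda_i >= 0): FAILS
Complementary slackness (lambda_i * g_i(x) = 0 for all i): OK

Verdict: the first failing condition is dual_feasibility -> dual.

dual


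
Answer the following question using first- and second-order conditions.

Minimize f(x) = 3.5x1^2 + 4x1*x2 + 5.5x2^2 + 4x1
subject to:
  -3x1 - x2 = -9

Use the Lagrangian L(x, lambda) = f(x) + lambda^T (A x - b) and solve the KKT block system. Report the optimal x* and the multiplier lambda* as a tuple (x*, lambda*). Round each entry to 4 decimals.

Form the Lagrangian:
  L(x, lambda) = (1/2) x^T Q x + c^T x + lambda^T (A x - b)
Stationarity (grad_x L = 0): Q x + c + A^T lambda = 0.
Primal feasibility: A x = b.

This gives the KKT block system:
  [ Q   A^T ] [ x     ]   [-c ]
  [ A    0  ] [ lambda ] = [ b ]

Solving the linear system:
  x*      = (3.1341, -0.4024)
  lambda* = (8.1098)
  f(x*)   = 42.7622

x* = (3.1341, -0.4024), lambda* = (8.1098)


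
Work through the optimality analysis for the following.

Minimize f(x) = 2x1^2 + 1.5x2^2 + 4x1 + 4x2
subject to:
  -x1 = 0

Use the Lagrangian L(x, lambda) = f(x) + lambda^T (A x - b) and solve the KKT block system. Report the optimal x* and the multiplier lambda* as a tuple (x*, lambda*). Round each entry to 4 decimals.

Form the Lagrangian:
  L(x, lambda) = (1/2) x^T Q x + c^T x + lambda^T (A x - b)
Stationarity (grad_x L = 0): Q x + c + A^T lambda = 0.
Primal feasibility: A x = b.

This gives the KKT block system:
  [ Q   A^T ] [ x     ]   [-c ]
  [ A    0  ] [ lambda ] = [ b ]

Solving the linear system:
  x*      = (0, -1.3333)
  lambda* = (4)
  f(x*)   = -2.6667

x* = (0, -1.3333), lambda* = (4)


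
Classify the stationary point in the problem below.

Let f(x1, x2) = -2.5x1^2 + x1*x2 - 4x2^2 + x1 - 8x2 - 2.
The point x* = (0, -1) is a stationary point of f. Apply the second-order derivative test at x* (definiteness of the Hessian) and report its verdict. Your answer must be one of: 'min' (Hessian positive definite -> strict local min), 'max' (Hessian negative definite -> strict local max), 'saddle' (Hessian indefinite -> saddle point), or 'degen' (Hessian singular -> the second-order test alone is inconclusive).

Compute the Hessian H = grad^2 f:
  H = [[-5, 1], [1, -8]]
Verify stationarity: grad f(x*) = H x* + g = (0, 0).
Eigenvalues of H: -8.3028, -4.6972.
Both eigenvalues < 0, so H is negative definite -> x* is a strict local max.

max


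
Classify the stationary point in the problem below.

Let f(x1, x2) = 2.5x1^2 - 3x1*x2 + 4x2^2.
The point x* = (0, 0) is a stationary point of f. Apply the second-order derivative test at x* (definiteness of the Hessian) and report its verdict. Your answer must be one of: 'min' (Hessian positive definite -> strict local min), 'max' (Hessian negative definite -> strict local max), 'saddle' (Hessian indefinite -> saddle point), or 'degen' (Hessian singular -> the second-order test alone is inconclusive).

Compute the Hessian H = grad^2 f:
  H = [[5, -3], [-3, 8]]
Verify stationarity: grad f(x*) = H x* + g = (0, 0).
Eigenvalues of H: 3.1459, 9.8541.
Both eigenvalues > 0, so H is positive definite -> x* is a strict local min.

min


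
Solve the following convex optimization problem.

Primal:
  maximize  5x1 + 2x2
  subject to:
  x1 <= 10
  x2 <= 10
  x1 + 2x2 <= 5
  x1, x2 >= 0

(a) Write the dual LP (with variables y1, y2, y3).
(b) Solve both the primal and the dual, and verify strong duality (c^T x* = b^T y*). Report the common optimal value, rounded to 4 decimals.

The standard primal-dual pair for 'max c^T x s.t. A x <= b, x >= 0' is:
  Dual:  min b^T y  s.t.  A^T y >= c,  y >= 0.

So the dual LP is:
  minimize  10y1 + 10y2 + 5y3
  subject to:
    y1 + y3 >= 5
    y2 + 2y3 >= 2
    y1, y2, y3 >= 0

Solving the primal: x* = (5, 0).
  primal value c^T x* = 25.
Solving the dual: y* = (0, 0, 5).
  dual value b^T y* = 25.
Strong duality: c^T x* = b^T y*. Confirmed.

25


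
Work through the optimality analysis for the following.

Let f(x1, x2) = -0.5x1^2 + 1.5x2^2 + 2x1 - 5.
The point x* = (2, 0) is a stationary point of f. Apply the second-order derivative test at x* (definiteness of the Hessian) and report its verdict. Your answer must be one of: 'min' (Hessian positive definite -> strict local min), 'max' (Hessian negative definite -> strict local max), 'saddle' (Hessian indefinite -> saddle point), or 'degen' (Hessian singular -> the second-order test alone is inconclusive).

Compute the Hessian H = grad^2 f:
  H = [[-1, 0], [0, 3]]
Verify stationarity: grad f(x*) = H x* + g = (0, 0).
Eigenvalues of H: -1, 3.
Eigenvalues have mixed signs, so H is indefinite -> x* is a saddle point.

saddle


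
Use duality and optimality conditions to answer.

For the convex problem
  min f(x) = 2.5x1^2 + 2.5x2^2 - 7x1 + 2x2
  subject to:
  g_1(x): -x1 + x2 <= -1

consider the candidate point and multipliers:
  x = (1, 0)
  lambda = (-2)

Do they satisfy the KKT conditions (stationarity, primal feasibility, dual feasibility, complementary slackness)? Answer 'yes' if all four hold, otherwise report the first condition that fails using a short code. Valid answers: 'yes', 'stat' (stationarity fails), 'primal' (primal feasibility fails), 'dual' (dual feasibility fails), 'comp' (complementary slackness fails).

Gradient of f: grad f(x) = Q x + c = (-2, 2)
Constraint values g_i(x) = a_i^T x - b_i:
  g_1((1, 0)) = 0
Stationarity residual: grad f(x) + sum_i lambda_i a_i = (0, 0)
  -> stationarity OK
Primal feasibility (all g_i <= 0): OK
Dual feasibility (all lambda_i >= 0): FAILS
Complementary slackness (lambda_i * g_i(x) = 0 for all i): OK

Verdict: the first failing condition is dual_feasibility -> dual.

dual


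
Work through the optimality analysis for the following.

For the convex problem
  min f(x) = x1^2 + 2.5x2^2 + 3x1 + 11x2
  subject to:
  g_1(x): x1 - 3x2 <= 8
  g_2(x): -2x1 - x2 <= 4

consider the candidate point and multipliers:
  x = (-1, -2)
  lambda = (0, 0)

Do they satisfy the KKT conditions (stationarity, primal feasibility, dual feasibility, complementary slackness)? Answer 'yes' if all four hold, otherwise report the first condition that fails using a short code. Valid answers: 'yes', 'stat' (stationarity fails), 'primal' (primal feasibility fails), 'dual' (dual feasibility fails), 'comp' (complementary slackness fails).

Gradient of f: grad f(x) = Q x + c = (1, 1)
Constraint values g_i(x) = a_i^T x - b_i:
  g_1((-1, -2)) = -3
  g_2((-1, -2)) = 0
Stationarity residual: grad f(x) + sum_i lambda_i a_i = (1, 1)
  -> stationarity FAILS
Primal feasibility (all g_i <= 0): OK
Dual feasibility (all lambda_i >= 0): OK
Complementary slackness (lambda_i * g_i(x) = 0 for all i): OK

Verdict: the first failing condition is stationarity -> stat.

stat


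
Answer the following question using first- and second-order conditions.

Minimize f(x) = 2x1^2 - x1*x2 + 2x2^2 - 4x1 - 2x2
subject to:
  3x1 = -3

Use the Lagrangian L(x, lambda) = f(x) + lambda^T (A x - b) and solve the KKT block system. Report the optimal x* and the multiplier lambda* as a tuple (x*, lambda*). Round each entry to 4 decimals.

Form the Lagrangian:
  L(x, lambda) = (1/2) x^T Q x + c^T x + lambda^T (A x - b)
Stationarity (grad_x L = 0): Q x + c + A^T lambda = 0.
Primal feasibility: A x = b.

This gives the KKT block system:
  [ Q   A^T ] [ x     ]   [-c ]
  [ A    0  ] [ lambda ] = [ b ]

Solving the linear system:
  x*      = (-1, 0.25)
  lambda* = (2.75)
  f(x*)   = 5.875

x* = (-1, 0.25), lambda* = (2.75)


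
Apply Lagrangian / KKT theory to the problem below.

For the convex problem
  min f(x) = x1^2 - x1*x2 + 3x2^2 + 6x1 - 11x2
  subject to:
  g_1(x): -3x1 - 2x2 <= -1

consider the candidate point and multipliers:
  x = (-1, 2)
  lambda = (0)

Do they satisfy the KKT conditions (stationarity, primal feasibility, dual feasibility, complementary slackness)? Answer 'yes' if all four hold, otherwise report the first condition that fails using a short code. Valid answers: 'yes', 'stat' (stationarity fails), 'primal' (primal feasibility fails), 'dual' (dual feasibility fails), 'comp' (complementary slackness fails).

Gradient of f: grad f(x) = Q x + c = (2, 2)
Constraint values g_i(x) = a_i^T x - b_i:
  g_1((-1, 2)) = 0
Stationarity residual: grad f(x) + sum_i lambda_i a_i = (2, 2)
  -> stationarity FAILS
Primal feasibility (all g_i <= 0): OK
Dual feasibility (all lambda_i >= 0): OK
Complementary slackness (lambda_i * g_i(x) = 0 for all i): OK

Verdict: the first failing condition is stationarity -> stat.

stat


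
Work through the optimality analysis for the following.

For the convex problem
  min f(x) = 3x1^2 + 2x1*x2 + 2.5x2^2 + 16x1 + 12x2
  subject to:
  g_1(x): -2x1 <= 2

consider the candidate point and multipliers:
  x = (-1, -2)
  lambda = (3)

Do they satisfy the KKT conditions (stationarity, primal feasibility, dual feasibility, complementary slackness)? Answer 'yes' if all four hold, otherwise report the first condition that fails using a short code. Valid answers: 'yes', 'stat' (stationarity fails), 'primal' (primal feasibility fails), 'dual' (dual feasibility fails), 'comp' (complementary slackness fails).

Gradient of f: grad f(x) = Q x + c = (6, 0)
Constraint values g_i(x) = a_i^T x - b_i:
  g_1((-1, -2)) = 0
Stationarity residual: grad f(x) + sum_i lambda_i a_i = (0, 0)
  -> stationarity OK
Primal feasibility (all g_i <= 0): OK
Dual feasibility (all lambda_i >= 0): OK
Complementary slackness (lambda_i * g_i(x) = 0 for all i): OK

Verdict: yes, KKT holds.

yes


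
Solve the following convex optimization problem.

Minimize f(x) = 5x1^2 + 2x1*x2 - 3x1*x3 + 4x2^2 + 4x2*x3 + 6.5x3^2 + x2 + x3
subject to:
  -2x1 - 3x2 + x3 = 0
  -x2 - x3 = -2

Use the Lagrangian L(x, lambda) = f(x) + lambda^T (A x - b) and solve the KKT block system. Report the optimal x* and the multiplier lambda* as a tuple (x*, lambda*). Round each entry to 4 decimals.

Form the Lagrangian:
  L(x, lambda) = (1/2) x^T Q x + c^T x + lambda^T (A x - b)
Stationarity (grad_x L = 0): Q x + c + A^T lambda = 0.
Primal feasibility: A x = b.

This gives the KKT block system:
  [ Q   A^T ] [ x     ]   [-c ]
  [ A    0  ] [ lambda ] = [ b ]

Solving the linear system:
  x*      = (-0.2727, 0.6364, 1.3636)
  lambda* = (-2.7727, 19.3182)
  f(x*)   = 20.3182

x* = (-0.2727, 0.6364, 1.3636), lambda* = (-2.7727, 19.3182)


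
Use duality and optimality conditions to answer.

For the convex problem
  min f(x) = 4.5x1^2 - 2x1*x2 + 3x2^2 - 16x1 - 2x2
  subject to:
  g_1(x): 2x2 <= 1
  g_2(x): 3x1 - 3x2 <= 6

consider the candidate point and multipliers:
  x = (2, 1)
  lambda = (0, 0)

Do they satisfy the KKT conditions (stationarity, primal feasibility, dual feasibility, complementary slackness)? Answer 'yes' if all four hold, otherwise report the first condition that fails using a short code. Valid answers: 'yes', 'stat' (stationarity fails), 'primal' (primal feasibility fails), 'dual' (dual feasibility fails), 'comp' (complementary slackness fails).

Gradient of f: grad f(x) = Q x + c = (0, 0)
Constraint values g_i(x) = a_i^T x - b_i:
  g_1((2, 1)) = 1
  g_2((2, 1)) = -3
Stationarity residual: grad f(x) + sum_i lambda_i a_i = (0, 0)
  -> stationarity OK
Primal feasibility (all g_i <= 0): FAILS
Dual feasibility (all lambda_i >= 0): OK
Complementary slackness (lambda_i * g_i(x) = 0 for all i): OK

Verdict: the first failing condition is primal_feasibility -> primal.

primal


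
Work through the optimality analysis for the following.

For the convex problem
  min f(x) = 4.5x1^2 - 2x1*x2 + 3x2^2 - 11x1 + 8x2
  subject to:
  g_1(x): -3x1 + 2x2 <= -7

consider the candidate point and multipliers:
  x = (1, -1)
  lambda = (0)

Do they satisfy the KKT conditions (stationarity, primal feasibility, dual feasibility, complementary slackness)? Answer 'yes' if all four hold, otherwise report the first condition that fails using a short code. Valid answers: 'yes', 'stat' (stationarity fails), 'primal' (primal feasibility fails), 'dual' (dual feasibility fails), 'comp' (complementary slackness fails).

Gradient of f: grad f(x) = Q x + c = (0, 0)
Constraint values g_i(x) = a_i^T x - b_i:
  g_1((1, -1)) = 2
Stationarity residual: grad f(x) + sum_i lambda_i a_i = (0, 0)
  -> stationarity OK
Primal feasibility (all g_i <= 0): FAILS
Dual feasibility (all lambda_i >= 0): OK
Complementary slackness (lambda_i * g_i(x) = 0 for all i): OK

Verdict: the first failing condition is primal_feasibility -> primal.

primal


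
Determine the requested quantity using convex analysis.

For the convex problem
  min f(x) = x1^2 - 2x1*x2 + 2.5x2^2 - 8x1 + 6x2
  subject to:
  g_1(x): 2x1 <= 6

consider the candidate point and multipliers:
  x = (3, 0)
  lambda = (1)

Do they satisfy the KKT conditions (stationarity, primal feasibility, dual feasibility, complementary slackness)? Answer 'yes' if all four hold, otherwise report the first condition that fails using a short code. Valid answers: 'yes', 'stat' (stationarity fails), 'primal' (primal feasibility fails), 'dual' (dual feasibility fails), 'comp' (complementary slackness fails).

Gradient of f: grad f(x) = Q x + c = (-2, 0)
Constraint values g_i(x) = a_i^T x - b_i:
  g_1((3, 0)) = 0
Stationarity residual: grad f(x) + sum_i lambda_i a_i = (0, 0)
  -> stationarity OK
Primal feasibility (all g_i <= 0): OK
Dual feasibility (all lambda_i >= 0): OK
Complementary slackness (lambda_i * g_i(x) = 0 for all i): OK

Verdict: yes, KKT holds.

yes


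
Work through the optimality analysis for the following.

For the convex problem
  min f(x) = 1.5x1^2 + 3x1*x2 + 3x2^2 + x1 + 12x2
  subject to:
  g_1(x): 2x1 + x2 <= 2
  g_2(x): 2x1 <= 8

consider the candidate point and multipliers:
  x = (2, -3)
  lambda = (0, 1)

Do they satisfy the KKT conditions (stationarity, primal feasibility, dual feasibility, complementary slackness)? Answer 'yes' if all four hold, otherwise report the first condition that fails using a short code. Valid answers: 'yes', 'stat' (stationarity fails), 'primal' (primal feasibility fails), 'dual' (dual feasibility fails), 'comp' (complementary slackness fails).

Gradient of f: grad f(x) = Q x + c = (-2, 0)
Constraint values g_i(x) = a_i^T x - b_i:
  g_1((2, -3)) = -1
  g_2((2, -3)) = -4
Stationarity residual: grad f(x) + sum_i lambda_i a_i = (0, 0)
  -> stationarity OK
Primal feasibility (all g_i <= 0): OK
Dual feasibility (all lambda_i >= 0): OK
Complementary slackness (lambda_i * g_i(x) = 0 for all i): FAILS

Verdict: the first failing condition is complementary_slackness -> comp.

comp


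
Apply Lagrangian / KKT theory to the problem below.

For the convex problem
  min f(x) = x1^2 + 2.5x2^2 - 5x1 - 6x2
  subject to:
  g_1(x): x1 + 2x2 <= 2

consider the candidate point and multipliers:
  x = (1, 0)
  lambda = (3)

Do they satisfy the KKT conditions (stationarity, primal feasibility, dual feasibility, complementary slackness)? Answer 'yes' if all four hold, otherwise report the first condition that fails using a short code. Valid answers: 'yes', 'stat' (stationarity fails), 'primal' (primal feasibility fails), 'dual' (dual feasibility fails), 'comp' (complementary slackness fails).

Gradient of f: grad f(x) = Q x + c = (-3, -6)
Constraint values g_i(x) = a_i^T x - b_i:
  g_1((1, 0)) = -1
Stationarity residual: grad f(x) + sum_i lambda_i a_i = (0, 0)
  -> stationarity OK
Primal feasibility (all g_i <= 0): OK
Dual feasibility (all lambda_i >= 0): OK
Complementary slackness (lambda_i * g_i(x) = 0 for all i): FAILS

Verdict: the first failing condition is complementary_slackness -> comp.

comp


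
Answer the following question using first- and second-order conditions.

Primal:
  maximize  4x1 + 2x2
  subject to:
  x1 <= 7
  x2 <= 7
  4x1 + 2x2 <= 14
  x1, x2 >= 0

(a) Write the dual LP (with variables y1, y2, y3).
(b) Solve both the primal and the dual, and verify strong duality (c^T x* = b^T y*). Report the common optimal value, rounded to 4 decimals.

The standard primal-dual pair for 'max c^T x s.t. A x <= b, x >= 0' is:
  Dual:  min b^T y  s.t.  A^T y >= c,  y >= 0.

So the dual LP is:
  minimize  7y1 + 7y2 + 14y3
  subject to:
    y1 + 4y3 >= 4
    y2 + 2y3 >= 2
    y1, y2, y3 >= 0

Solving the primal: x* = (3.5, 0).
  primal value c^T x* = 14.
Solving the dual: y* = (0, 0, 1).
  dual value b^T y* = 14.
Strong duality: c^T x* = b^T y*. Confirmed.

14


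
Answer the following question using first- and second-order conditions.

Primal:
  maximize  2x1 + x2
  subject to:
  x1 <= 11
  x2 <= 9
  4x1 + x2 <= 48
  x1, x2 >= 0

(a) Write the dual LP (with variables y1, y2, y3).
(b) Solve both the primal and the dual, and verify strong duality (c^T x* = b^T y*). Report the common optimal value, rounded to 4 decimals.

The standard primal-dual pair for 'max c^T x s.t. A x <= b, x >= 0' is:
  Dual:  min b^T y  s.t.  A^T y >= c,  y >= 0.

So the dual LP is:
  minimize  11y1 + 9y2 + 48y3
  subject to:
    y1 + 4y3 >= 2
    y2 + y3 >= 1
    y1, y2, y3 >= 0

Solving the primal: x* = (9.75, 9).
  primal value c^T x* = 28.5.
Solving the dual: y* = (0, 0.5, 0.5).
  dual value b^T y* = 28.5.
Strong duality: c^T x* = b^T y*. Confirmed.

28.5


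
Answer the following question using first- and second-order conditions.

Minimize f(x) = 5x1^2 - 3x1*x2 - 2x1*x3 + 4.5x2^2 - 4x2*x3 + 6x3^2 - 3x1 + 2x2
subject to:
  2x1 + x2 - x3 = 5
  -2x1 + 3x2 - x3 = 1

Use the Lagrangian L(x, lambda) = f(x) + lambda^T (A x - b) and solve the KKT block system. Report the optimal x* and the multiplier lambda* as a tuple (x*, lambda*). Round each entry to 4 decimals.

Form the Lagrangian:
  L(x, lambda) = (1/2) x^T Q x + c^T x + lambda^T (A x - b)
Stationarity (grad_x L = 0): Q x + c + A^T lambda = 0.
Primal feasibility: A x = b.

This gives the KKT block system:
  [ Q   A^T ] [ x     ]   [-c ]
  [ A    0  ] [ lambda ] = [ b ]

Solving the linear system:
  x*      = (1.8014, 1.6027, 0.2055)
  lambda* = (-6.2226, -1.3253)
  f(x*)   = 15.1199

x* = (1.8014, 1.6027, 0.2055), lambda* = (-6.2226, -1.3253)


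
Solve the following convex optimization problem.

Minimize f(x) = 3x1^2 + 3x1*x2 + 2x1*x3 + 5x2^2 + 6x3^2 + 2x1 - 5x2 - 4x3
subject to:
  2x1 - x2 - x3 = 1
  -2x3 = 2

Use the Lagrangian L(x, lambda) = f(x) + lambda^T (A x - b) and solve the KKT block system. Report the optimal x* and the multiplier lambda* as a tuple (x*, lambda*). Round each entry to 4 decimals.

Form the Lagrangian:
  L(x, lambda) = (1/2) x^T Q x + c^T x + lambda^T (A x - b)
Stationarity (grad_x L = 0): Q x + c + A^T lambda = 0.
Primal feasibility: A x = b.

This gives the KKT block system:
  [ Q   A^T ] [ x     ]   [-c ]
  [ A    0  ] [ lambda ] = [ b ]

Solving the linear system:
  x*      = (0.1724, 0.3448, -1)
  lambda* = (-1.0345, -7.3103)
  f(x*)   = 9.1379

x* = (0.1724, 0.3448, -1), lambda* = (-1.0345, -7.3103)


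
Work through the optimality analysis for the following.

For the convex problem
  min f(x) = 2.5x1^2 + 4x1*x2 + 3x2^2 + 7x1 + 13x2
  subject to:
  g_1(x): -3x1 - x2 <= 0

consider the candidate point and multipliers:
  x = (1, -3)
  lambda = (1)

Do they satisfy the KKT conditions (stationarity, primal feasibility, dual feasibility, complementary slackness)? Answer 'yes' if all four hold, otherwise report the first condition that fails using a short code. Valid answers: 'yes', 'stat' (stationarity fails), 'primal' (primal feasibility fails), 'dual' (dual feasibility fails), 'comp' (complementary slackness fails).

Gradient of f: grad f(x) = Q x + c = (0, -1)
Constraint values g_i(x) = a_i^T x - b_i:
  g_1((1, -3)) = 0
Stationarity residual: grad f(x) + sum_i lambda_i a_i = (-3, -2)
  -> stationarity FAILS
Primal feasibility (all g_i <= 0): OK
Dual feasibility (all lambda_i >= 0): OK
Complementary slackness (lambda_i * g_i(x) = 0 for all i): OK

Verdict: the first failing condition is stationarity -> stat.

stat


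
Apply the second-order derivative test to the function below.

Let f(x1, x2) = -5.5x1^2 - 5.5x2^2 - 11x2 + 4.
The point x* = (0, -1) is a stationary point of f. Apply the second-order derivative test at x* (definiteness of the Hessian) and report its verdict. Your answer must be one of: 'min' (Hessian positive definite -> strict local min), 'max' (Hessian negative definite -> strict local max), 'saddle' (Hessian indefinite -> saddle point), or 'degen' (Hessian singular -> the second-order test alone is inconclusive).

Compute the Hessian H = grad^2 f:
  H = [[-11, 0], [0, -11]]
Verify stationarity: grad f(x*) = H x* + g = (0, 0).
Eigenvalues of H: -11, -11.
Both eigenvalues < 0, so H is negative definite -> x* is a strict local max.

max


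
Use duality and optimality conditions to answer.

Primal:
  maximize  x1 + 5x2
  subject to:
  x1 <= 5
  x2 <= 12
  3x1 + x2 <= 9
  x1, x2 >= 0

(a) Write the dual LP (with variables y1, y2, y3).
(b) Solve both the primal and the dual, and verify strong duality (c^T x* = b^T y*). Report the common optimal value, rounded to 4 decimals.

The standard primal-dual pair for 'max c^T x s.t. A x <= b, x >= 0' is:
  Dual:  min b^T y  s.t.  A^T y >= c,  y >= 0.

So the dual LP is:
  minimize  5y1 + 12y2 + 9y3
  subject to:
    y1 + 3y3 >= 1
    y2 + y3 >= 5
    y1, y2, y3 >= 0

Solving the primal: x* = (0, 9).
  primal value c^T x* = 45.
Solving the dual: y* = (0, 0, 5).
  dual value b^T y* = 45.
Strong duality: c^T x* = b^T y*. Confirmed.

45


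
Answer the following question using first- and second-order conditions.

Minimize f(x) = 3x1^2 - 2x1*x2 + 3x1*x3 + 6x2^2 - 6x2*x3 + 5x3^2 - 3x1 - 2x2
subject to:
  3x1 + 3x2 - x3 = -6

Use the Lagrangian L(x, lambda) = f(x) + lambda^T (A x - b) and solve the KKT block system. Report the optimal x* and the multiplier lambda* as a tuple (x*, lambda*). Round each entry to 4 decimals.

Form the Lagrangian:
  L(x, lambda) = (1/2) x^T Q x + c^T x + lambda^T (A x - b)
Stationarity (grad_x L = 0): Q x + c + A^T lambda = 0.
Primal feasibility: A x = b.

This gives the KKT block system:
  [ Q   A^T ] [ x     ]   [-c ]
  [ A    0  ] [ lambda ] = [ b ]

Solving the linear system:
  x*      = (-1.2876, -0.6103, 0.3063)
  lambda* = (2.862)
  f(x*)   = 11.1278

x* = (-1.2876, -0.6103, 0.3063), lambda* = (2.862)


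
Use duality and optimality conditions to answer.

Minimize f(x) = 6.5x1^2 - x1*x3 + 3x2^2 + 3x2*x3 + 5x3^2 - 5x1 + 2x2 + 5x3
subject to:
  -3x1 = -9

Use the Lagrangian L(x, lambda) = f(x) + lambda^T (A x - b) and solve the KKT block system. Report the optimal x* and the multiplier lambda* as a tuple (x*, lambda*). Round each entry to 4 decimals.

Form the Lagrangian:
  L(x, lambda) = (1/2) x^T Q x + c^T x + lambda^T (A x - b)
Stationarity (grad_x L = 0): Q x + c + A^T lambda = 0.
Primal feasibility: A x = b.

This gives the KKT block system:
  [ Q   A^T ] [ x     ]   [-c ]
  [ A    0  ] [ lambda ] = [ b ]

Solving the linear system:
  x*      = (3, -0.2745, -0.1176)
  lambda* = (11.3725)
  f(x*)   = 43.1078

x* = (3, -0.2745, -0.1176), lambda* = (11.3725)


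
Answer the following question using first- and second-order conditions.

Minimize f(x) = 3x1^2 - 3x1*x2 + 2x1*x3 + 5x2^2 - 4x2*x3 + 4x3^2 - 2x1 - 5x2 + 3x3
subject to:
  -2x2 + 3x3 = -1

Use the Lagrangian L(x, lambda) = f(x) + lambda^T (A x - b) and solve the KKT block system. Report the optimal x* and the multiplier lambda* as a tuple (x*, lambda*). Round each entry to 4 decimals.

Form the Lagrangian:
  L(x, lambda) = (1/2) x^T Q x + c^T x + lambda^T (A x - b)
Stationarity (grad_x L = 0): Q x + c + A^T lambda = 0.
Primal feasibility: A x = b.

This gives the KKT block system:
  [ Q   A^T ] [ x     ]   [-c ]
  [ A    0  ] [ lambda ] = [ b ]

Solving the linear system:
  x*      = (0.5943, 0.5394, 0.0263)
  lambda* = (-0.747)
  f(x*)   = -2.2768

x* = (0.5943, 0.5394, 0.0263), lambda* = (-0.747)


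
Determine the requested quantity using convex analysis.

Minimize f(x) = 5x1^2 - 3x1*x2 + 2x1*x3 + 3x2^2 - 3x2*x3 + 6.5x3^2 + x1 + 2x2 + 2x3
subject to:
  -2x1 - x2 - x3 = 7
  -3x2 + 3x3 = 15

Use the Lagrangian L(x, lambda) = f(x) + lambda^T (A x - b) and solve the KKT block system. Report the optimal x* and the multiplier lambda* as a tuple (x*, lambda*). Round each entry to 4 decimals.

Form the Lagrangian:
  L(x, lambda) = (1/2) x^T Q x + c^T x + lambda^T (A x - b)
Stationarity (grad_x L = 0): Q x + c + A^T lambda = 0.
Primal feasibility: A x = b.

This gives the KKT block system:
  [ Q   A^T ] [ x     ]   [-c ]
  [ A    0  ] [ lambda ] = [ b ]

Solving the linear system:
  x*      = (-1.64, -4.36, 0.64)
  lambda* = (-0.52, -6.88)
  f(x*)   = 48.88

x* = (-1.64, -4.36, 0.64), lambda* = (-0.52, -6.88)


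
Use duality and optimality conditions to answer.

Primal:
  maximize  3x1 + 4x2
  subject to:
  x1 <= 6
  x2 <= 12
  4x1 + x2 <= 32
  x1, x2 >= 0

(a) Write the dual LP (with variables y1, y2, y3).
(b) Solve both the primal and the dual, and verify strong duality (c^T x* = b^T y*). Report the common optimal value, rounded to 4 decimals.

The standard primal-dual pair for 'max c^T x s.t. A x <= b, x >= 0' is:
  Dual:  min b^T y  s.t.  A^T y >= c,  y >= 0.

So the dual LP is:
  minimize  6y1 + 12y2 + 32y3
  subject to:
    y1 + 4y3 >= 3
    y2 + y3 >= 4
    y1, y2, y3 >= 0

Solving the primal: x* = (5, 12).
  primal value c^T x* = 63.
Solving the dual: y* = (0, 3.25, 0.75).
  dual value b^T y* = 63.
Strong duality: c^T x* = b^T y*. Confirmed.

63


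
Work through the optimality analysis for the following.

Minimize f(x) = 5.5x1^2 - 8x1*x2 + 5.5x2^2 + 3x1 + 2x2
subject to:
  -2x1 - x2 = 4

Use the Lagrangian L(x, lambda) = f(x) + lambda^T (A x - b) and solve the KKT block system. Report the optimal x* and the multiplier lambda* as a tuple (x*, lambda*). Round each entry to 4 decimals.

Form the Lagrangian:
  L(x, lambda) = (1/2) x^T Q x + c^T x + lambda^T (A x - b)
Stationarity (grad_x L = 0): Q x + c + A^T lambda = 0.
Primal feasibility: A x = b.

This gives the KKT block system:
  [ Q   A^T ] [ x     ]   [-c ]
  [ A    0  ] [ lambda ] = [ b ]

Solving the linear system:
  x*      = (-1.3678, -1.2644)
  lambda* = (-0.9655)
  f(x*)   = -1.3851

x* = (-1.3678, -1.2644), lambda* = (-0.9655)


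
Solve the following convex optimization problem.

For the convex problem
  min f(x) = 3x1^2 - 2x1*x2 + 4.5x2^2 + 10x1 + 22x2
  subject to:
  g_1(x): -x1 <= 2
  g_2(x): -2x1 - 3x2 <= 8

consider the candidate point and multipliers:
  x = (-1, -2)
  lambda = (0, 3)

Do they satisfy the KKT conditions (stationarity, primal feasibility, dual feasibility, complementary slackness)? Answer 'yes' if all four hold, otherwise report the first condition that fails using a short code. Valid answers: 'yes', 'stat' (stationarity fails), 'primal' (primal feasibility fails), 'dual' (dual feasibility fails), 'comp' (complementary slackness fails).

Gradient of f: grad f(x) = Q x + c = (8, 6)
Constraint values g_i(x) = a_i^T x - b_i:
  g_1((-1, -2)) = -1
  g_2((-1, -2)) = 0
Stationarity residual: grad f(x) + sum_i lambda_i a_i = (2, -3)
  -> stationarity FAILS
Primal feasibility (all g_i <= 0): OK
Dual feasibility (all lambda_i >= 0): OK
Complementary slackness (lambda_i * g_i(x) = 0 for all i): OK

Verdict: the first failing condition is stationarity -> stat.

stat


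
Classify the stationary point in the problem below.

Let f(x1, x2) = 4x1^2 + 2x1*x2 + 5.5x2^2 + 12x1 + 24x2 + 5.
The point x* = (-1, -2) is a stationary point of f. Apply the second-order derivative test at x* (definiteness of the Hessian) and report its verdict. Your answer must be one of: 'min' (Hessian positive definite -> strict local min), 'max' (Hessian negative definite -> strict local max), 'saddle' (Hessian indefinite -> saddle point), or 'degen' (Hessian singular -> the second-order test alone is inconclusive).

Compute the Hessian H = grad^2 f:
  H = [[8, 2], [2, 11]]
Verify stationarity: grad f(x*) = H x* + g = (0, 0).
Eigenvalues of H: 7, 12.
Both eigenvalues > 0, so H is positive definite -> x* is a strict local min.

min


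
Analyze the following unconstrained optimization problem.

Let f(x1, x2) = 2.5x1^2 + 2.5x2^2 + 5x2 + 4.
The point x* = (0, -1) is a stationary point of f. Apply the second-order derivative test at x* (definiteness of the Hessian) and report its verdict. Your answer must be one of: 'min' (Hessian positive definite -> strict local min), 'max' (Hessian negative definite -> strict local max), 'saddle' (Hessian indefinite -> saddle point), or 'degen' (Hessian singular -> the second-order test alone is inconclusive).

Compute the Hessian H = grad^2 f:
  H = [[5, 0], [0, 5]]
Verify stationarity: grad f(x*) = H x* + g = (0, 0).
Eigenvalues of H: 5, 5.
Both eigenvalues > 0, so H is positive definite -> x* is a strict local min.

min
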